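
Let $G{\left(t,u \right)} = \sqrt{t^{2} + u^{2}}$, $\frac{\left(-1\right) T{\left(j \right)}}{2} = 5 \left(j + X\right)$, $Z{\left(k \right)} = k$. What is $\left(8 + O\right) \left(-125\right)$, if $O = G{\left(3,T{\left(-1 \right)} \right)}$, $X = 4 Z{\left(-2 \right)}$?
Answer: $-1000 - 375 \sqrt{901} \approx -12256.0$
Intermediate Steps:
$X = -8$ ($X = 4 \left(-2\right) = -8$)
$T{\left(j \right)} = 80 - 10 j$ ($T{\left(j \right)} = - 2 \cdot 5 \left(j - 8\right) = - 2 \cdot 5 \left(-8 + j\right) = - 2 \left(-40 + 5 j\right) = 80 - 10 j$)
$O = 3 \sqrt{901}$ ($O = \sqrt{3^{2} + \left(80 - -10\right)^{2}} = \sqrt{9 + \left(80 + 10\right)^{2}} = \sqrt{9 + 90^{2}} = \sqrt{9 + 8100} = \sqrt{8109} = 3 \sqrt{901} \approx 90.05$)
$\left(8 + O\right) \left(-125\right) = \left(8 + 3 \sqrt{901}\right) \left(-125\right) = -1000 - 375 \sqrt{901}$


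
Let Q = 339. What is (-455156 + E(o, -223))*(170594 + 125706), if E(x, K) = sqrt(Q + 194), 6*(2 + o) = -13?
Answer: -134862722800 + 296300*sqrt(533) ≈ -1.3486e+11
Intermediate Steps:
o = -25/6 (o = -2 + (1/6)*(-13) = -2 - 13/6 = -25/6 ≈ -4.1667)
E(x, K) = sqrt(533) (E(x, K) = sqrt(339 + 194) = sqrt(533))
(-455156 + E(o, -223))*(170594 + 125706) = (-455156 + sqrt(533))*(170594 + 125706) = (-455156 + sqrt(533))*296300 = -134862722800 + 296300*sqrt(533)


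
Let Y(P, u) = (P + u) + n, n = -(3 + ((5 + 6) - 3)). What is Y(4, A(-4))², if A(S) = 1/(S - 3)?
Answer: 2500/49 ≈ 51.020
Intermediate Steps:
n = -11 (n = -(3 + (11 - 3)) = -(3 + 8) = -1*11 = -11)
A(S) = 1/(-3 + S)
Y(P, u) = -11 + P + u (Y(P, u) = (P + u) - 11 = -11 + P + u)
Y(4, A(-4))² = (-11 + 4 + 1/(-3 - 4))² = (-11 + 4 + 1/(-7))² = (-11 + 4 - ⅐)² = (-50/7)² = 2500/49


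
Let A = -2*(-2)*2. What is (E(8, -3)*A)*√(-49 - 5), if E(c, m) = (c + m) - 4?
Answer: 24*I*√6 ≈ 58.788*I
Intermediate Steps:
A = 8 (A = 4*2 = 8)
E(c, m) = -4 + c + m
(E(8, -3)*A)*√(-49 - 5) = ((-4 + 8 - 3)*8)*√(-49 - 5) = (1*8)*√(-54) = 8*(3*I*√6) = 24*I*√6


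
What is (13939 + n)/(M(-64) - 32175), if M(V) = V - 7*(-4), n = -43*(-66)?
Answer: -16777/32211 ≈ -0.52085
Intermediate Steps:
n = 2838
M(V) = 28 + V (M(V) = V + 28 = 28 + V)
(13939 + n)/(M(-64) - 32175) = (13939 + 2838)/((28 - 64) - 32175) = 16777/(-36 - 32175) = 16777/(-32211) = 16777*(-1/32211) = -16777/32211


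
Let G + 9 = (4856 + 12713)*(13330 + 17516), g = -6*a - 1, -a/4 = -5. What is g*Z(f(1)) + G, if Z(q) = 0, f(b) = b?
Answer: 541933365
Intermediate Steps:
a = 20 (a = -4*(-5) = 20)
g = -121 (g = -6*20 - 1 = -120 - 1 = -121)
G = 541933365 (G = -9 + (4856 + 12713)*(13330 + 17516) = -9 + 17569*30846 = -9 + 541933374 = 541933365)
g*Z(f(1)) + G = -121*0 + 541933365 = 0 + 541933365 = 541933365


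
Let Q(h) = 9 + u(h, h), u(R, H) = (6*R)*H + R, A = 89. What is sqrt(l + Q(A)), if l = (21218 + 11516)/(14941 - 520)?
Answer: sqrt(9904608694398)/14421 ≈ 218.23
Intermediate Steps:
u(R, H) = R + 6*H*R (u(R, H) = 6*H*R + R = R + 6*H*R)
Q(h) = 9 + h*(1 + 6*h)
l = 32734/14421 ≈ 2.2699
sqrt(l + Q(A)) = sqrt(32734/14421 + (9 + 89*(1 + 6*89))) = sqrt(32734/14421 + (9 + 89*(1 + 534))) = sqrt(32734/14421 + (9 + 89*535)) = sqrt(32734/14421 + (9 + 47615)) = sqrt(32734/14421 + 47624) = sqrt(686818438/14421) = sqrt(9904608694398)/14421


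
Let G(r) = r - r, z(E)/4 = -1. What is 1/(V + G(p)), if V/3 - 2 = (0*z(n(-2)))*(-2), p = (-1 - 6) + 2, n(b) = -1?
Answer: 1/6 ≈ 0.16667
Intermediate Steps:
z(E) = -4 (z(E) = 4*(-1) = -4)
p = -5 (p = -7 + 2 = -5)
G(r) = 0
V = 6 (V = 6 + 3*((0*(-4))*(-2)) = 6 + 3*(0*(-2)) = 6 + 3*0 = 6 + 0 = 6)
1/(V + G(p)) = 1/(6 + 0) = 1/6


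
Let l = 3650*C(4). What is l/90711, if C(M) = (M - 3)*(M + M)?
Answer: 29200/90711 ≈ 0.32190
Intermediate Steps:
C(M) = 2*M*(-3 + M) (C(M) = (-3 + M)*(2*M) = 2*M*(-3 + M))
l = 29200 (l = 3650*(2*4*(-3 + 4)) = 3650*(2*4*1) = 3650*8 = 29200)
l/90711 = 29200/90711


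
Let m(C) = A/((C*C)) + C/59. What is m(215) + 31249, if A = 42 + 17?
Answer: 85234558331/2727275 ≈ 31253.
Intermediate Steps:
A = 59
m(C) = 59/C² + C/59 (m(C) = 59/((C*C)) + C/59 = 59/(C²) + C*(1/59) = 59/C² + C/59)
m(215) + 31249 = (59/215² + (1/59)*215) + 31249 = (59*(1/46225) + 215/59) + 31249 = (59/46225 + 215/59) + 31249 = 9941856/2727275 + 31249 = 85234558331/2727275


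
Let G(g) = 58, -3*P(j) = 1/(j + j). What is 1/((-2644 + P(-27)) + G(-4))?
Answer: -162/418931 ≈ -0.00038670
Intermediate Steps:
P(j) = -1/(6*j) (P(j) = -1/(3*(j + j)) = -1/(2*j)/3 = -1/(6*j))
1/((-2644 + P(-27)) + G(-4)) = 1/((-2644 - 1/6/(-27)) + 58) = 1/((-2644 - 1/6*(-1/27)) + 58) = 1/((-2644 + 1/162) + 58) = 1/(-428327/162 + 58) = 1/(-418931/162) = -162/418931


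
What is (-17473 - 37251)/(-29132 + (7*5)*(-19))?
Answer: 54724/29797 ≈ 1.8366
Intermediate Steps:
(-17473 - 37251)/(-29132 + (7*5)*(-19)) = -54724/(-29132 + 35*(-19)) = -54724/(-29132 - 665) = -54724/(-29797) = -54724*(-1/29797) = 54724/29797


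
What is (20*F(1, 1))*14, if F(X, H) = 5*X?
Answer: 1400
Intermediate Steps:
(20*F(1, 1))*14 = (20*(5*1))*14 = (20*5)*14 = 100*14 = 1400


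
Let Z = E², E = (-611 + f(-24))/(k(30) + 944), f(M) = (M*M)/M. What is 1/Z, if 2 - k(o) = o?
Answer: 839056/403225 ≈ 2.0809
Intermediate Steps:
k(o) = 2 - o
f(M) = M (f(M) = M²/M = M)
E = -635/916 (E = (-611 - 24)/((2 - 1*30) + 944) = -635/((2 - 30) + 944) = -635/(-28 + 944) = -635/916 ≈ -0.69323)
Z = 403225/839056 (Z = (-635/916)² = 403225/839056 ≈ 0.48057)
1/Z = 1/(403225/839056) = 839056/403225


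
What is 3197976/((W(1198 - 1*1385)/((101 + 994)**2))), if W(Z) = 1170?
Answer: 42605035260/13 ≈ 3.2773e+9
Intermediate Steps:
3197976/((W(1198 - 1*1385)/((101 + 994)**2))) = 3197976/((1170/((101 + 994)**2))) = 3197976/((1170/(1095**2))) = 3197976/((1170/1199025)) = 3197976/((1170*(1/1199025))) = 3197976/(26/26645) = 3197976*(26645/26) = 42605035260/13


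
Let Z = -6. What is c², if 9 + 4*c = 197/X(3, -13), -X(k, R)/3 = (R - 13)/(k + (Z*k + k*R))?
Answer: 893025/676 ≈ 1321.0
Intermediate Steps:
X(k, R) = -3*(-13 + R)/(-5*k + R*k) (X(k, R) = -3*(R - 13)/(k + (-6*k + k*R)) = -3*(-13 + R)/(k + (-6*k + R*k)) = -3*(-13 + R)/(-5*k + R*k))
c = -945/26 (c = -9/4 + (197/((3*(13 - 1*(-13))/(3*(-5 - 13)))))/4 = -9/4 + (197/((3*(⅓)*(13 + 13)/(-18))))/4 = -9/4 + (197/((3*(⅓)*(-1/18)*26)))/4 = -9/4 + (197/(-13/9))/4 = -9/4 + (197*(-9/13))/4 = -9/4 + (¼)*(-1773/13) = -9/4 - 1773/52 = -945/26 ≈ -36.346)
c² = (-945/26)² = 893025/676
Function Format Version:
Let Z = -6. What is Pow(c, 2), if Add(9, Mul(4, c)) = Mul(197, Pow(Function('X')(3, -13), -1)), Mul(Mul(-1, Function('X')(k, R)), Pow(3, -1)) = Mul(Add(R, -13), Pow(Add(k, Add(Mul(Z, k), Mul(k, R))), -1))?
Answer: Rational(893025, 676) ≈ 1321.0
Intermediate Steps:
Function('X')(k, R) = Mul(-3, Pow(Add(Mul(-5, k), Mul(R, k)), -1), Add(-13, R)) (Function('X')(k, R) = Mul(-3, Mul(Add(R, -13), Pow(Add(k, Add(Mul(-6, k), Mul(k, R))), -1))) = Mul(-3, Mul(Add(-13, R), Pow(Add(k, Add(Mul(-6, k), Mul(R, k))), -1))) = Mul(-3, Mul(Add(-13, R), Pow(Add(Mul(-5, k), Mul(R, k)), -1))) = Mul(-3, Mul(Pow(Add(Mul(-5, k), Mul(R, k)), -1), Add(-13, R))) = Mul(-3, Pow(Add(Mul(-5, k), Mul(R, k)), -1), Add(-13, R)))
c = Rational(-945, 26) (c = Add(Rational(-9, 4), Mul(Rational(1, 4), Mul(197, Pow(Mul(3, Pow(3, -1), Pow(Add(-5, -13), -1), Add(13, Mul(-1, -13))), -1)))) = Add(Rational(-9, 4), Mul(Rational(1, 4), Mul(197, Pow(Mul(3, Rational(1, 3), Pow(-18, -1), Add(13, 13)), -1)))) = Add(Rational(-9, 4), Mul(Rational(1, 4), Mul(197, Pow(Mul(3, Rational(1, 3), Rational(-1, 18), 26), -1)))) = Add(Rational(-9, 4), Mul(Rational(1, 4), Mul(197, Pow(Rational(-13, 9), -1)))) = Add(Rational(-9, 4), Mul(Rational(1, 4), Mul(197, Rational(-9, 13)))) = Add(Rational(-9, 4), Mul(Rational(1, 4), Rational(-1773, 13))) = Add(Rational(-9, 4), Rational(-1773, 52)) = Rational(-945, 26) ≈ -36.346)
Pow(c, 2) = Pow(Rational(-945, 26), 2) = Rational(893025, 676)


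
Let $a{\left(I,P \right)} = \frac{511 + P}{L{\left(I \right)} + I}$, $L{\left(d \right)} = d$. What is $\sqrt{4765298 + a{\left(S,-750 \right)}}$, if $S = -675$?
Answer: $\frac{\sqrt{38598915234}}{90} \approx 2183.0$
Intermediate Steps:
$a{\left(I,P \right)} = \frac{511 + P}{2 I}$ ($a{\left(I,P \right)} = \frac{511 + P}{I + I} = \frac{511 + P}{2 I}$)
$\sqrt{4765298 + a{\left(S,-750 \right)}} = \sqrt{4765298 + \frac{511 - 750}{2 \left(-675\right)}} = \sqrt{4765298 + \frac{1}{2} \left(- \frac{1}{675}\right) \left(-239\right)} = \sqrt{4765298 + \frac{239}{1350}} = \sqrt{\frac{6433152539}{1350}} = \frac{\sqrt{38598915234}}{90}$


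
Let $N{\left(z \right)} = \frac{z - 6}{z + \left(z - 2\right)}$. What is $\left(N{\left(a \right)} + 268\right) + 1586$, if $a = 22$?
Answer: $\frac{38942}{21} \approx 1854.4$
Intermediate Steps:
$N{\left(z \right)} = \frac{-6 + z}{-2 + 2 z}$ ($N{\left(z \right)} = \frac{-6 + z}{z + \left(-2 + z\right)} = \frac{-6 + z}{-2 + 2 z}$)
$\left(N{\left(a \right)} + 268\right) + 1586 = \left(\frac{-6 + 22}{2 \left(-1 + 22\right)} + 268\right) + 1586 = \left(\frac{1}{2} \cdot \frac{1}{21} \cdot 16 + 268\right) + 1586 = \left(\frac{8}{21} + 268\right) + 1586 = \frac{5636}{21} + 1586 = \frac{38942}{21}$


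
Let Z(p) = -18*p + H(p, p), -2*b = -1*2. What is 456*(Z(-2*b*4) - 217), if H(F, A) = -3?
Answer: -34656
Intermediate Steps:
b = 1 (b = -(-1)*2/2 = -½*(-2) = 1)
Z(p) = -3 - 18*p (Z(p) = -18*p - 3 = -3 - 18*p)
456*(Z(-2*b*4) - 217) = 456*((-3 - 18*(-2*1)*4) - 217) = 456*((-3 - (-36)*4) - 217) = 456*((-3 - 18*(-8)) - 217) = 456*((-3 + 144) - 217) = 456*(141 - 217) = 456*(-76) = -34656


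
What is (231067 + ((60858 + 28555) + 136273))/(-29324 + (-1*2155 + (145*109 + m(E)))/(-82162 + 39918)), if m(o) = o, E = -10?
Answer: -4823768433/309694174 ≈ -15.576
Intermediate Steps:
(231067 + ((60858 + 28555) + 136273))/(-29324 + (-1*2155 + (145*109 + m(E)))/(-82162 + 39918)) = (231067 + ((60858 + 28555) + 136273))/(-29324 + (-1*2155 + (145*109 - 10))/(-82162 + 39918)) = (231067 + (89413 + 136273))/(-29324 + (-2155 + (15805 - 10))/(-42244)) = (231067 + 225686)/(-29324 + (-2155 + 15795)*(-1/42244)) = 456753/(-29324 + 13640*(-1/42244)) = 456753/(-29324 - 3410/10561) = 456753/(-309694174/10561) = 456753*(-10561/309694174) = -4823768433/309694174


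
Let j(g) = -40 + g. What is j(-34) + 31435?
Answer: 31361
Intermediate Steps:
j(-34) + 31435 = (-40 - 34) + 31435 = -74 + 31435 = 31361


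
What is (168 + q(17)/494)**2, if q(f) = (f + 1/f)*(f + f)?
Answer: 1746069796/61009 ≈ 28620.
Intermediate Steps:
q(f) = 2*f*(f + 1/f) (q(f) = (f + 1/f)*(2*f) = 2*f*(f + 1/f))
(168 + q(17)/494)**2 = (168 + (2 + 2*17**2)/494)**2 = (168 + (2 + 2*289)*(1/494))**2 = (168 + (2 + 578)*(1/494))**2 = (168 + 580*(1/494))**2 = (168 + 290/247)**2 = (41786/247)**2 = 1746069796/61009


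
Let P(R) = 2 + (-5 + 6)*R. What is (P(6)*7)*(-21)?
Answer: -1176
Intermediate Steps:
P(R) = 2 + R (P(R) = 2 + 1*R = 2 + R)
(P(6)*7)*(-21) = ((2 + 6)*7)*(-21) = (8*7)*(-21) = 56*(-21) = -1176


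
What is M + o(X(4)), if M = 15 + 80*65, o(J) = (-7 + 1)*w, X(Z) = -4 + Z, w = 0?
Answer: 5215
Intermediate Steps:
o(J) = 0 (o(J) = (-7 + 1)*0 = -6*0 = 0)
M = 5215 (M = 15 + 5200 = 5215)
M + o(X(4)) = 5215 + 0 = 5215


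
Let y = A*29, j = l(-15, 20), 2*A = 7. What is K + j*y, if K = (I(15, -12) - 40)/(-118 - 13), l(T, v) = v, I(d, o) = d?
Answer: 265955/131 ≈ 2030.2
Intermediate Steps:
A = 7/2 (A = (½)*7 = 7/2 ≈ 3.5000)
j = 20
y = 203/2 (y = (7/2)*29 = 203/2 ≈ 101.50)
K = 25/131 (K = (15 - 40)/(-118 - 13) = -25/(-131) = -25*(-1/131) = 25/131 ≈ 0.19084)
K + j*y = 25/131 + 20*(203/2) = 25/131 + 2030 = 265955/131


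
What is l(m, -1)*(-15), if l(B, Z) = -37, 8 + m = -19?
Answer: 555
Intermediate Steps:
m = -27 (m = -8 - 19 = -27)
l(m, -1)*(-15) = -37*(-15) = 555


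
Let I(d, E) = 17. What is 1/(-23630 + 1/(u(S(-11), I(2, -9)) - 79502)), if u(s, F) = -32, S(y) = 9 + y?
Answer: -79534/1879388421 ≈ -4.2319e-5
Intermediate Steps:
1/(-23630 + 1/(u(S(-11), I(2, -9)) - 79502)) = 1/(-23630 + 1/(-32 - 79502)) = 1/(-23630 + 1/(-79534)) = 1/(-23630 - 1/79534) = 1/(-1879388421/79534) = -79534/1879388421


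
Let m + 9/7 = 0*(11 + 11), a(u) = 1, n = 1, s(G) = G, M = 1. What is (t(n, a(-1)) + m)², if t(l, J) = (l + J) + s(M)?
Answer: 144/49 ≈ 2.9388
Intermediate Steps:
t(l, J) = 1 + J + l (t(l, J) = (l + J) + 1 = (J + l) + 1 = 1 + J + l)
m = -9/7 (m = -9/7 + 0*(11 + 11) = -9/7 + 0*22 = -9/7 + 0 = -9/7 ≈ -1.2857)
(t(n, a(-1)) + m)² = ((1 + 1 + 1) - 9/7)² = (3 - 9/7)² = (12/7)² = 144/49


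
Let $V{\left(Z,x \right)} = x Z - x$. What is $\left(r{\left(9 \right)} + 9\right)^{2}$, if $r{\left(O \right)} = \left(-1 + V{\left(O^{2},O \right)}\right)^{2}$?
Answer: $267257980900$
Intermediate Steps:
$V{\left(Z,x \right)} = - x + Z x$ ($V{\left(Z,x \right)} = Z x - x = - x + Z x$)
$r{\left(O \right)} = \left(-1 + O \left(-1 + O^{2}\right)\right)^{2}$
$\left(r{\left(9 \right)} + 9\right)^{2} = \left(\left(-1 + 9^{3} - 9\right)^{2} + 9\right)^{2} = \left(\left(-1 + 729 - 9\right)^{2} + 9\right)^{2} = \left(719^{2} + 9\right)^{2} = \left(516961 + 9\right)^{2} = 516970^{2} = 267257980900$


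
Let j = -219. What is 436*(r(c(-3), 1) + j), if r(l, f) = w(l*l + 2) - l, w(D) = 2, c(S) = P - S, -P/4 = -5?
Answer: -104640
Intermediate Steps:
P = 20 (P = -4*(-5) = 20)
c(S) = 20 - S
r(l, f) = 2 - l
436*(r(c(-3), 1) + j) = 436*((2 - (20 - 1*(-3))) - 219) = 436*((2 - (20 + 3)) - 219) = 436*((2 - 1*23) - 219) = 436*((2 - 23) - 219) = 436*(-21 - 219) = 436*(-240) = -104640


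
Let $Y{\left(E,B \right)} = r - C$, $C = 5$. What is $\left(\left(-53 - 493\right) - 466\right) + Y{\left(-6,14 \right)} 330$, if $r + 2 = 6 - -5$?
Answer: $308$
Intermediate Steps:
$r = 9$ ($r = -2 + \left(6 - -5\right) = -2 + \left(6 + 5\right) = -2 + 11 = 9$)
$Y{\left(E,B \right)} = 4$ ($Y{\left(E,B \right)} = 9 - 5 = 4$)
$\left(\left(-53 - 493\right) - 466\right) + Y{\left(-6,14 \right)} 330 = \left(\left(-53 - 493\right) - 466\right) + 4 \cdot 330 = \left(-546 - 466\right) + 1320 = -1012 + 1320 = 308$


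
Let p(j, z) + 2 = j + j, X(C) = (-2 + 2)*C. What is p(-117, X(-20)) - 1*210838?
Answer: -211074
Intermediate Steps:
X(C) = 0 (X(C) = 0*C = 0)
p(j, z) = -2 + 2*j (p(j, z) = -2 + (j + j) = -2 + 2*j)
p(-117, X(-20)) - 1*210838 = (-2 + 2*(-117)) - 1*210838 = (-2 - 234) - 210838 = -236 - 210838 = -211074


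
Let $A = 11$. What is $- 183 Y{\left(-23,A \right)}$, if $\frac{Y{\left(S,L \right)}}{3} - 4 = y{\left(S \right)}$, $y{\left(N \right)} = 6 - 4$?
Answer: $-3294$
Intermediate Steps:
$y{\left(N \right)} = 2$
$Y{\left(S,L \right)} = 18$ ($Y{\left(S,L \right)} = 12 + 3 \cdot 2 = 12 + 6 = 18$)
$- 183 Y{\left(-23,A \right)} = \left(-183\right) 18 = -3294$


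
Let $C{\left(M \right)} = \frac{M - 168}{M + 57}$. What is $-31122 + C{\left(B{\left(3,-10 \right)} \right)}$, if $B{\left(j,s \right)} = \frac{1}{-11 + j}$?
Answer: $- \frac{2832371}{91} \approx -31125.0$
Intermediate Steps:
$C{\left(M \right)} = \frac{-168 + M}{57 + M}$ ($C{\left(M \right)} = \frac{M - 168}{57 + M} = \frac{-168 + M}{57 + M}$)
$-31122 + C{\left(B{\left(3,-10 \right)} \right)} = -31122 + \frac{-168 + \frac{1}{-11 + 3}}{57 + \frac{1}{-11 + 3}} = -31122 + \frac{-168 + \frac{1}{-8}}{57 + \frac{1}{-8}} = -31122 + \frac{-168 - \frac{1}{8}}{57 - \frac{1}{8}} = -31122 + \frac{1}{\frac{455}{8}} \left(- \frac{1345}{8}\right) = -31122 + \frac{8}{455} \left(- \frac{1345}{8}\right) = -31122 - \frac{269}{91} = - \frac{2832371}{91}$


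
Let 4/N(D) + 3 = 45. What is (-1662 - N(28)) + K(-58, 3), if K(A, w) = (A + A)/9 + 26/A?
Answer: -3061015/1827 ≈ -1675.4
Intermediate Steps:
N(D) = 2/21 (N(D) = 4/(-3 + 45) = 4/42 = 4*(1/42) = 2/21)
K(A, w) = 26/A + 2*A/9 (K(A, w) = (2*A)*(1/9) + 26/A = 2*A/9 + 26/A = 26/A + 2*A/9)
(-1662 - N(28)) + K(-58, 3) = (-1662 - 1*2/21) + (26/(-58) + (2/9)*(-58)) = (-1662 - 2/21) + (26*(-1/58) - 116/9) = -34904/21 + (-13/29 - 116/9) = -34904/21 - 3481/261 = -3061015/1827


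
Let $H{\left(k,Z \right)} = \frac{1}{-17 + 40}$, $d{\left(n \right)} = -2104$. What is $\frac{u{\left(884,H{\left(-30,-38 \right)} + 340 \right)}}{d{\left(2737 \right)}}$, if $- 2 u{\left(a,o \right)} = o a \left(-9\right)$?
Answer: $- \frac{15555969}{24196} \approx -642.92$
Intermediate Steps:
$H{\left(k,Z \right)} = \frac{1}{23}$
$u{\left(a,o \right)} = \frac{9 a o}{2}$ ($u{\left(a,o \right)} = - \frac{o a \left(-9\right)}{2} = - \frac{a o \left(-9\right)}{2} = - \frac{\left(-9\right) a o}{2} = \frac{9 a o}{2}$)
$\frac{u{\left(884,H{\left(-30,-38 \right)} + 340 \right)}}{d{\left(2737 \right)}} = \frac{\frac{9}{2} \cdot 884 \left(\frac{1}{23} + 340\right)}{-2104} = \frac{9}{2} \cdot 884 \cdot \frac{7821}{23} \left(- \frac{1}{2104}\right) = \frac{31111938}{23} \left(- \frac{1}{2104}\right) = - \frac{15555969}{24196}$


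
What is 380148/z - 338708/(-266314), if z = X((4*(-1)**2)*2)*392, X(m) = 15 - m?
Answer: 12771018653/91345702 ≈ 139.81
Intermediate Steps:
z = 2744 (z = (15 - 4*(-1)**2*2)*392 = (15 - 4*1*2)*392 = (15 - 4*2)*392 = (15 - 1*8)*392 = (15 - 8)*392 = 7*392 = 2744)
380148/z - 338708/(-266314) = 380148/2744 - 338708/(-266314) = 380148*(1/2744) - 338708*(-1/266314) = 95037/686 + 169354/133157 = 12771018653/91345702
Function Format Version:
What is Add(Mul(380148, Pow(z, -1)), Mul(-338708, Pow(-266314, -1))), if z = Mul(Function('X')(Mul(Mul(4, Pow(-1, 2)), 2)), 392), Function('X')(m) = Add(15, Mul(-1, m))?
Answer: Rational(12771018653, 91345702) ≈ 139.81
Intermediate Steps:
z = 2744 (z = Mul(Add(15, Mul(-1, Mul(Mul(4, Pow(-1, 2)), 2))), 392) = Mul(Add(15, Mul(-1, Mul(Mul(4, 1), 2))), 392) = Mul(Add(15, Mul(-1, Mul(4, 2))), 392) = Mul(Add(15, Mul(-1, 8)), 392) = Mul(Add(15, -8), 392) = Mul(7, 392) = 2744)
Add(Mul(380148, Pow(z, -1)), Mul(-338708, Pow(-266314, -1))) = Add(Mul(380148, Pow(2744, -1)), Mul(-338708, Pow(-266314, -1))) = Add(Mul(380148, Rational(1, 2744)), Mul(-338708, Rational(-1, 266314))) = Add(Rational(95037, 686), Rational(169354, 133157)) = Rational(12771018653, 91345702)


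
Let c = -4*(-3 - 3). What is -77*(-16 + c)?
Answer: -616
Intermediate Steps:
c = 24 (c = -4*(-6) = 24)
-77*(-16 + c) = -77*(-16 + 24) = -77*8 = -616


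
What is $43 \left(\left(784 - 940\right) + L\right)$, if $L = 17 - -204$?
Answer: $2795$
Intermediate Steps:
$L = 221$ ($L = 17 + 204 = 221$)
$43 \left(\left(784 - 940\right) + L\right) = 43 \left(\left(784 - 940\right) + 221\right) = 43 \left(-156 + 221\right) = 43 \cdot 65 = 2795$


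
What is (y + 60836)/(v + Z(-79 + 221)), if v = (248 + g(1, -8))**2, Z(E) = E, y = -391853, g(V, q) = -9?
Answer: -331017/57263 ≈ -5.7806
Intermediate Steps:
v = 57121 (v = (248 - 9)**2 = 239**2 = 57121)
(y + 60836)/(v + Z(-79 + 221)) = (-391853 + 60836)/(57121 + (-79 + 221)) = -331017/(57121 + 142) = -331017/57263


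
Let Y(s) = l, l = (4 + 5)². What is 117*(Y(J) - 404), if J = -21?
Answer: -37791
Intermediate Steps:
l = 81 (l = 9² = 81)
Y(s) = 81
117*(Y(J) - 404) = 117*(81 - 404) = 117*(-323) = -37791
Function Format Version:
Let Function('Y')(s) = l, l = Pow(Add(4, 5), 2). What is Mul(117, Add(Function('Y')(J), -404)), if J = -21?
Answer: -37791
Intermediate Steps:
l = 81 (l = Pow(9, 2) = 81)
Function('Y')(s) = 81
Mul(117, Add(Function('Y')(J), -404)) = Mul(117, Add(81, -404)) = Mul(117, -323) = -37791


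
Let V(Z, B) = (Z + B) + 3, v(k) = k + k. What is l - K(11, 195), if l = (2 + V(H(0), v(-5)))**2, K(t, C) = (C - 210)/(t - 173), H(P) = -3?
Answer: 3451/54 ≈ 63.907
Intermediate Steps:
v(k) = 2*k
V(Z, B) = 3 + B + Z (V(Z, B) = (B + Z) + 3 = 3 + B + Z)
K(t, C) = (-210 + C)/(-173 + t)
l = 64 (l = (2 + (3 + 2*(-5) - 3))**2 = (2 + (3 - 10 - 3))**2 = (2 - 10)**2 = (-8)**2 = 64)
l - K(11, 195) = 64 - (-210 + 195)/(-173 + 11) = 64 - (-15)/(-162) = 64 - (-1)*(-15)/162 = 64 - 1*5/54 = 64 - 5/54 = 3451/54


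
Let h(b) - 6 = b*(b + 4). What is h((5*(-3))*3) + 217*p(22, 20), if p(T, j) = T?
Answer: 6625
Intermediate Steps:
h(b) = 6 + b*(4 + b) (h(b) = 6 + b*(b + 4) = 6 + b*(4 + b))
h((5*(-3))*3) + 217*p(22, 20) = (6 + ((5*(-3))*3)**2 + 4*((5*(-3))*3)) + 217*22 = (6 + (-15*3)**2 + 4*(-15*3)) + 4774 = (6 + (-45)**2 + 4*(-45)) + 4774 = (6 + 2025 - 180) + 4774 = 1851 + 4774 = 6625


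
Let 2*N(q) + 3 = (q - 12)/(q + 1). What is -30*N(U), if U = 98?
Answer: 1055/33 ≈ 31.970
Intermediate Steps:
N(q) = -3/2 + (-12 + q)/(2*(1 + q)) (N(q) = -3/2 + ((q - 12)/(q + 1))/2 = -3/2 + ((-12 + q)/(1 + q))/2 = -3/2 + (-12 + q)/(2*(1 + q)))
-30*N(U) = -30*(-15/2 - 1*98)/(1 + 98) = -30*(-15/2 - 98)/99 = -10*(-211)/(33*2) = -30*(-211/198) = 1055/33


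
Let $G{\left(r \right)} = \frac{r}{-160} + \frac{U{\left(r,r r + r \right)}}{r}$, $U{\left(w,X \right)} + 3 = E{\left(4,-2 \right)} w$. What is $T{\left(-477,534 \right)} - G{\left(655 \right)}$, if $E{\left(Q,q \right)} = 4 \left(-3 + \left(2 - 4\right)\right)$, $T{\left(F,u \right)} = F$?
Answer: $- \frac{9492819}{20960} \approx -452.9$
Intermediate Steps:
$E{\left(Q,q \right)} = -20$ ($E{\left(Q,q \right)} = 4 \left(-3 + \left(2 - 4\right)\right) = 4 \left(-3 - 2\right) = 4 \left(-5\right) = -20$)
$U{\left(w,X \right)} = -3 - 20 w$
$G{\left(r \right)} = - \frac{r}{160} + \frac{-3 - 20 r}{r}$ ($G{\left(r \right)} = \frac{r}{-160} + \frac{-3 - 20 r}{r} = r \left(- \frac{1}{160}\right) + \frac{-3 - 20 r}{r} = - \frac{r}{160} + \frac{-3 - 20 r}{r}$)
$T{\left(-477,534 \right)} - G{\left(655 \right)} = -477 - \left(-20 - \frac{3}{655} - \frac{131}{32}\right) = -477 - - \frac{505101}{20960} = -477 + \frac{505101}{20960} = - \frac{9492819}{20960}$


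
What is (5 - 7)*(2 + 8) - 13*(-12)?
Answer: 136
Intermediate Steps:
(5 - 7)*(2 + 8) - 13*(-12) = -2*10 + 156 = -20 + 156 = 136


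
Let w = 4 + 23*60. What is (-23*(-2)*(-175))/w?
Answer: -4025/692 ≈ -5.8165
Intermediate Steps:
w = 1384 (w = 4 + 1380 = 1384)
(-23*(-2)*(-175))/w = (-23*(-2)*(-175))/1384 = (46*(-175))*(1/1384) = -8050*1/1384 = -4025/692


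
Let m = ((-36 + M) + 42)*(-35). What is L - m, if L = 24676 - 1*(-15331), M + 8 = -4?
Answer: 39797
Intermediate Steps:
M = -12 (M = -8 - 4 = -12)
m = 210 (m = ((-36 - 12) + 42)*(-35) = (-48 + 42)*(-35) = -6*(-35) = 210)
L = 40007 (L = 24676 + 15331 = 40007)
L - m = 40007 - 1*210 = 40007 - 210 = 39797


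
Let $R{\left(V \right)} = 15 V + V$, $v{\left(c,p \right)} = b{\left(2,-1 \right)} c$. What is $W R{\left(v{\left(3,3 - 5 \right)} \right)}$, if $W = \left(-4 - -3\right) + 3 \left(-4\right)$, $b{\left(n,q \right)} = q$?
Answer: $624$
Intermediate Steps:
$v{\left(c,p \right)} = - c$
$R{\left(V \right)} = 16 V$
$W = -13$ ($W = \left(-4 + 3\right) - 12 = -1 - 12 = -13$)
$W R{\left(v{\left(3,3 - 5 \right)} \right)} = - 13 \cdot 16 \left(\left(-1\right) 3\right) = - 13 \cdot 16 \left(-3\right) = \left(-13\right) \left(-48\right) = 624$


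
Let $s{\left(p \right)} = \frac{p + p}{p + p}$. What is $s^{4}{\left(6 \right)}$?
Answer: $1$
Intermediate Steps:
$s{\left(p \right)} = 1$ ($s{\left(p \right)} = \frac{2 p}{2 p} = 2 p \frac{1}{2 p} = 1$)
$s^{4}{\left(6 \right)} = 1^{4} = 1$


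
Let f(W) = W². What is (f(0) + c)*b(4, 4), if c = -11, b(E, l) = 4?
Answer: -44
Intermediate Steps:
(f(0) + c)*b(4, 4) = (0² - 11)*4 = (0 - 11)*4 = -11*4 = -44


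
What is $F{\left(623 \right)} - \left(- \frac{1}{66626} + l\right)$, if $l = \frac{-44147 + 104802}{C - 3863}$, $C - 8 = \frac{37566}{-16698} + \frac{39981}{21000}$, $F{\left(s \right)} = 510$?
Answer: $\frac{2630772755202453299}{5004011886886334} \approx 525.73$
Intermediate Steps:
$C = \frac{149110041}{19481000}$ ($C = 8 + \left(\frac{37566}{-16698} + \frac{39981}{21000}\right) = 8 + \left(37566 \left(- \frac{1}{16698}\right) + 39981 \cdot \frac{1}{21000}\right) = 8 + \left(- \frac{6261}{2783} + \frac{13327}{7000}\right) = 8 - \frac{6737959}{19481000} = \frac{149110041}{19481000} \approx 7.6541$)
$l = - \frac{1181620055000}{75105992959}$ ($l = \frac{-44147 + 104802}{\frac{149110041}{19481000} - 3863} = \frac{60655}{\frac{149110041}{19481000} + \left(-45250 + 41387\right)} = \frac{60655}{\frac{149110041}{19481000} - 3863} = \frac{60655}{- \frac{75105992959}{19481000}} = 60655 \left(- \frac{19481000}{75105992959}\right) = - \frac{1181620055000}{75105992959} \approx -15.733$)
$F{\left(623 \right)} - \left(- \frac{1}{66626} + l\right) = 510 + \left(\frac{1}{66626} - - \frac{1181620055000}{75105992959}\right) = 510 + \left(\frac{1}{66626} + \frac{1181620055000}{75105992959}\right) = 510 + \frac{78726692890422959}{5004011886886334} = \frac{2630772755202453299}{5004011886886334}$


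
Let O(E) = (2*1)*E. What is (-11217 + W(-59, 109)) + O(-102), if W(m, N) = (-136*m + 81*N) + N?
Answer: 5541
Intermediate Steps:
W(m, N) = -136*m + 82*N
O(E) = 2*E
(-11217 + W(-59, 109)) + O(-102) = (-11217 + (-136*(-59) + 82*109)) + 2*(-102) = (-11217 + (8024 + 8938)) - 204 = (-11217 + 16962) - 204 = 5745 - 204 = 5541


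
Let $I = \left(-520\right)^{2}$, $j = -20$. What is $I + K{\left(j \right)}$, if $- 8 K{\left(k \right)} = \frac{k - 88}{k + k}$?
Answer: $\frac{21631973}{80} \approx 2.704 \cdot 10^{5}$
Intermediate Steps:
$K{\left(k \right)} = - \frac{-88 + k}{16 k}$ ($K{\left(k \right)} = - \frac{\left(k - 88\right) \frac{1}{k + k}}{8} = - \frac{\left(-88 + k\right) \frac{1}{2 k}}{8} = - \frac{\frac{1}{2} \frac{1}{k} \left(-88 + k\right)}{8} = - \frac{-88 + k}{16 k}$)
$I = 270400$
$I + K{\left(j \right)} = 270400 + \frac{88 - -20}{16 \left(-20\right)} = 270400 + \frac{1}{16} \left(- \frac{1}{20}\right) \left(88 + 20\right) = 270400 + \frac{1}{16} \left(- \frac{1}{20}\right) 108 = 270400 - \frac{27}{80} = \frac{21631973}{80}$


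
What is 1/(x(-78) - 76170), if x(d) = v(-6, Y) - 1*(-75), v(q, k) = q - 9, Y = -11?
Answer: -1/76110 ≈ -1.3139e-5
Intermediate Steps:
v(q, k) = -9 + q
x(d) = 60 (x(d) = (-9 - 6) - 1*(-75) = -15 + 75 = 60)
1/(x(-78) - 76170) = 1/(60 - 76170) = 1/(-76110) = -1/76110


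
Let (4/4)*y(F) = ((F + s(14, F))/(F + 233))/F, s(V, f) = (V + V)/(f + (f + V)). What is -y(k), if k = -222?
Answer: -23872/262515 ≈ -0.090936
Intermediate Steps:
s(V, f) = 2*V/(V + 2*f) (s(V, f) = (2*V)/(f + (V + f)) = (2*V)/(V + 2*f) = 2*V/(V + 2*f))
y(F) = (F + 28/(14 + 2*F))/(F*(233 + F)) (y(F) = ((F + 2*14/(14 + 2*F))/(F + 233))/F = ((F + 28/(14 + 2*F))/(233 + F))/F = (F + 28/(14 + 2*F))/(F*(233 + F)))
-y(k) = -(14 - 222*(7 - 222))/((-222)*(7 - 222)*(233 - 222)) = -(-1)*(14 - 222*(-215))/(222*(-215)*11) = -(-1)*(-1)*(14 + 47730)/(222*215*11) = -(-1)*(-1)*47744/(222*215*11) = -1*23872/262515 = -23872/262515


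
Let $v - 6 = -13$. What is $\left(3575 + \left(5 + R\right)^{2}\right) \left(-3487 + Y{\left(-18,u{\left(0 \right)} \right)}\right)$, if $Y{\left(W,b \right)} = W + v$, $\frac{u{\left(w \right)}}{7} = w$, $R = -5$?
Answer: $-12555400$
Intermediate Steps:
$u{\left(w \right)} = 7 w$
$v = -7$ ($v = 6 - 13 = -7$)
$Y{\left(W,b \right)} = -7 + W$ ($Y{\left(W,b \right)} = W - 7 = -7 + W$)
$\left(3575 + \left(5 + R\right)^{2}\right) \left(-3487 + Y{\left(-18,u{\left(0 \right)} \right)}\right) = \left(3575 + \left(5 - 5\right)^{2}\right) \left(-3487 - 25\right) = \left(3575 + 0^{2}\right) \left(-3487 - 25\right) = \left(3575 + 0\right) \left(-3512\right) = 3575 \left(-3512\right) = -12555400$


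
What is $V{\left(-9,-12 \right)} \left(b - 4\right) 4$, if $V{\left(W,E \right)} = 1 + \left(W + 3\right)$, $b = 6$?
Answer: $-40$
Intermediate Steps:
$V{\left(W,E \right)} = 4 + W$ ($V{\left(W,E \right)} = 1 + \left(3 + W\right) = 4 + W$)
$V{\left(-9,-12 \right)} \left(b - 4\right) 4 = \left(4 - 9\right) \left(6 - 4\right) 4 = - 5 \cdot 2 \cdot 4 = \left(-5\right) 8 = -40$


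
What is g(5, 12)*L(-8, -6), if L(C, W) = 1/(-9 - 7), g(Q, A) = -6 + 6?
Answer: 0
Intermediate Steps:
g(Q, A) = 0
L(C, W) = -1/16 (L(C, W) = 1/(-16) = -1/16)
g(5, 12)*L(-8, -6) = 0*(-1/16) = 0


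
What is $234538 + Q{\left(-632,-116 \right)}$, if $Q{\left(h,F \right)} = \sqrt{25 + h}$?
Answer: $234538 + i \sqrt{607} \approx 2.3454 \cdot 10^{5} + 24.637 i$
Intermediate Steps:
$234538 + Q{\left(-632,-116 \right)} = 234538 + \sqrt{25 - 632} = 234538 + \sqrt{-607} = 234538 + i \sqrt{607}$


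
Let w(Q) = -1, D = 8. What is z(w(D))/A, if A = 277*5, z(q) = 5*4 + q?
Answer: 19/1385 ≈ 0.013718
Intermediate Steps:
z(q) = 20 + q
A = 1385
z(w(D))/A = (20 - 1)/1385 = 19*(1/1385) = 19/1385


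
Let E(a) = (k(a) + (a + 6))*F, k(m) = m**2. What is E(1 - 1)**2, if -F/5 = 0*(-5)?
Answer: 0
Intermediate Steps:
F = 0 (F = -0*(-5) = -5*0 = 0)
E(a) = 0 (E(a) = (a**2 + (a + 6))*0 = (a**2 + (6 + a))*0 = (6 + a + a**2)*0 = 0)
E(1 - 1)**2 = 0**2 = 0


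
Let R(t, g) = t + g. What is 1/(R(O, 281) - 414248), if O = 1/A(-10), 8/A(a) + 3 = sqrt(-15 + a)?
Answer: -13246956/5483807602073 - 20*I/5483807602073 ≈ -2.4157e-6 - 3.6471e-12*I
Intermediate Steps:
A(a) = 8/(-3 + sqrt(-15 + a))
O = -3/8 + 5*I/8 (O = 1/(8/(-3 + sqrt(-15 - 10))) = 1/(8/(-3 + sqrt(-25))) = 1/(8/(-3 + 5*I)) = 1/(8*((-3 - 5*I)/34)) = 1/(4*(-3 - 5*I)/17) = -3/8 + 5*I/8 ≈ -0.375 + 0.625*I)
R(t, g) = g + t
1/(R(O, 281) - 414248) = 1/((281 + (-3/8 + 5*I/8)) - 414248) = 1/((2245/8 + 5*I/8) - 414248) = 1/(-3311739/8 + 5*I/8) = 32*(-3311739/8 - 5*I/8)/5483807602073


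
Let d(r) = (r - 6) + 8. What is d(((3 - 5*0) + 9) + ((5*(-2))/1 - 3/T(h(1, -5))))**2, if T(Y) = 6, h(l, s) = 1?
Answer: 49/4 ≈ 12.250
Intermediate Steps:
d(r) = 2 + r (d(r) = (-6 + r) + 8 = 2 + r)
d(((3 - 5*0) + 9) + ((5*(-2))/1 - 3/T(h(1, -5))))**2 = (2 + (((3 - 5*0) + 9) + ((5*(-2))/1 - 3/6)))**2 = (2 + (((3 + 0) + 9) + (-10*1 - 3*1/6)))**2 = (2 + ((3 + 9) + (-10 - 1/2)))**2 = (2 + (12 - 21/2))**2 = (2 + 3/2)**2 = (7/2)**2 = 49/4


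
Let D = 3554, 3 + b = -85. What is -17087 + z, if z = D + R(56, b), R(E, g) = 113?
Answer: -13420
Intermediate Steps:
b = -88 (b = -3 - 85 = -88)
z = 3667 (z = 3554 + 113 = 3667)
-17087 + z = -17087 + 3667 = -13420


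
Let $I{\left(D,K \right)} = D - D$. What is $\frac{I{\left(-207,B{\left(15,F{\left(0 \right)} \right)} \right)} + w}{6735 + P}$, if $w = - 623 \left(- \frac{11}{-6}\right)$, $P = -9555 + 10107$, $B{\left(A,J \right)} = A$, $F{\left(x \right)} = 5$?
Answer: $- \frac{979}{6246} \approx -0.15674$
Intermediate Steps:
$P = 552$
$I{\left(D,K \right)} = 0$
$w = - \frac{6853}{6}$ ($w = - 623 \left(\left(-11\right) \left(- \frac{1}{6}\right)\right) = \left(-623\right) \frac{11}{6} = - \frac{6853}{6} \approx -1142.2$)
$\frac{I{\left(-207,B{\left(15,F{\left(0 \right)} \right)} \right)} + w}{6735 + P} = \frac{0 - \frac{6853}{6}}{6735 + 552} = - \frac{6853}{6 \cdot 7287} = \left(- \frac{6853}{6}\right) \frac{1}{7287} = - \frac{979}{6246}$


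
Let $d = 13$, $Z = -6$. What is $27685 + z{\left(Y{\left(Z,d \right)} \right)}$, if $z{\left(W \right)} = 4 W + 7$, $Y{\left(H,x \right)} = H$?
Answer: $27668$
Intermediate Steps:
$z{\left(W \right)} = 7 + 4 W$
$27685 + z{\left(Y{\left(Z,d \right)} \right)} = 27685 + \left(7 + 4 \left(-6\right)\right) = 27685 + \left(7 - 24\right) = 27685 - 17 = 27668$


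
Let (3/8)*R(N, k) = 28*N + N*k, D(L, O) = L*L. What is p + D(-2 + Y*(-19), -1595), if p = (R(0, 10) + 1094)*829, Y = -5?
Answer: 915575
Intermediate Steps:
D(L, O) = L²
R(N, k) = 224*N/3 + 8*N*k/3 (R(N, k) = 8*(28*N + N*k)/3 = 224*N/3 + 8*N*k/3)
p = 906926 (p = ((8/3)*0*(28 + 10) + 1094)*829 = ((8/3)*0*38 + 1094)*829 = (0 + 1094)*829 = 1094*829 = 906926)
p + D(-2 + Y*(-19), -1595) = 906926 + (-2 - 5*(-19))² = 906926 + (-2 + 95)² = 906926 + 93² = 906926 + 8649 = 915575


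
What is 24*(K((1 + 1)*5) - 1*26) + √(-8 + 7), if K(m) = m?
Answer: -384 + I ≈ -384.0 + 1.0*I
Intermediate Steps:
24*(K((1 + 1)*5) - 1*26) + √(-8 + 7) = 24*((1 + 1)*5 - 1*26) + √(-8 + 7) = 24*(2*5 - 26) + √(-1) = 24*(10 - 26) + I = 24*(-16) + I = -384 + I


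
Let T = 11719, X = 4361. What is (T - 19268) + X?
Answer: -3188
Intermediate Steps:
(T - 19268) + X = (11719 - 19268) + 4361 = -7549 + 4361 = -3188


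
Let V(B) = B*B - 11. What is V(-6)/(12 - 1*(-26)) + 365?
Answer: 13895/38 ≈ 365.66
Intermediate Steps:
V(B) = -11 + B**2 (V(B) = B**2 - 11 = -11 + B**2)
V(-6)/(12 - 1*(-26)) + 365 = (-11 + (-6)**2)/(12 - 1*(-26)) + 365 = (-11 + 36)/(12 + 26) + 365 = 25/38 + 365 = 13895/38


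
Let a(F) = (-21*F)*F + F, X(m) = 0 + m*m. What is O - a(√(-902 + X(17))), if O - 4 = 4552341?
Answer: 4539472 - I*√613 ≈ 4.5395e+6 - 24.759*I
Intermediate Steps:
X(m) = m² (X(m) = 0 + m² = m²)
a(F) = F - 21*F² (a(F) = -21*F² + F = F - 21*F²)
O = 4552345 (O = 4 + 4552341 = 4552345)
O - a(√(-902 + X(17))) = 4552345 - √(-902 + 17²)*(1 - 21*√(-902 + 17²)) = 4552345 - √(-902 + 289)*(1 - 21*√(-902 + 289)) = 4552345 - √(-613)*(1 - 21*I*√613) = 4552345 - I*√613*(1 - 21*I*√613)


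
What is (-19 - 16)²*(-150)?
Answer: -183750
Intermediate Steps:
(-19 - 16)²*(-150) = (-35)²*(-150) = 1225*(-150) = -183750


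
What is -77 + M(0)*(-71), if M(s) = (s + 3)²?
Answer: -716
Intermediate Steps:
M(s) = (3 + s)²
-77 + M(0)*(-71) = -77 + (3 + 0)²*(-71) = -77 + 3²*(-71) = -77 + 9*(-71) = -77 - 639 = -716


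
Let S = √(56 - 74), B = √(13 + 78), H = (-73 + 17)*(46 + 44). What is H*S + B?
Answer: √91 - 15120*I*√2 ≈ 9.5394 - 21383.0*I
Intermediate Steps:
H = -5040 (H = -56*90 = -5040)
B = √91 ≈ 9.5394
S = 3*I*√2 (S = √(-18) = 3*I*√2 ≈ 4.2426*I)
H*S + B = -15120*I*√2 + √91 = √91 - 15120*I*√2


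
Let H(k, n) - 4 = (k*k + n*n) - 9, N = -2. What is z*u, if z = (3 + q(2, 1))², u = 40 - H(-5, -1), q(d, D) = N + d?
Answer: 171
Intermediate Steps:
q(d, D) = -2 + d
H(k, n) = -5 + k² + n² (H(k, n) = 4 + ((k*k + n*n) - 9) = 4 + ((k² + n²) - 9) = 4 + (-9 + k² + n²) = -5 + k² + n²)
u = 19 (u = 40 - (-5 + (-5)² + (-1)²) = 40 - (-5 + 25 + 1) = 40 - 1*21 = 40 - 21 = 19)
z = 9 (z = (3 + (-2 + 2))² = (3 + 0)² = 3² = 9)
z*u = 9*19 = 171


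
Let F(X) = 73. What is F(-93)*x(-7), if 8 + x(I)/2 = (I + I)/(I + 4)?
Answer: -1460/3 ≈ -486.67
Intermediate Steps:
x(I) = -16 + 4*I/(4 + I) (x(I) = -16 + 2*((I + I)/(I + 4)) = -16 + 2*((2*I)/(4 + I)) = -16 + 2*(2*I/(4 + I)) = -16 + 4*I/(4 + I))
F(-93)*x(-7) = 73*(4*(-16 - 3*(-7))/(4 - 7)) = 73*(4*(-16 + 21)/(-3)) = 73*(4*(-1/3)*5) = 73*(-20/3) = -1460/3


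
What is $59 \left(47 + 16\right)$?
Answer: $3717$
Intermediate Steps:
$59 \left(47 + 16\right) = 59 \cdot 63 = 3717$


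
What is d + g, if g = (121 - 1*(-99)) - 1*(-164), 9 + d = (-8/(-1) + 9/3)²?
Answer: 496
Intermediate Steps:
d = 112 (d = -9 + (-8/(-1) + 9/3)² = -9 + (-8*(-1) + 9*(⅓))² = -9 + (8 + 3)² = -9 + 11² = -9 + 121 = 112)
g = 384 (g = (121 + 99) + 164 = 220 + 164 = 384)
d + g = 112 + 384 = 496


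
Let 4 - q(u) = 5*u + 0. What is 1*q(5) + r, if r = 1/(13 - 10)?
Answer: -62/3 ≈ -20.667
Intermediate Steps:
q(u) = 4 - 5*u (q(u) = 4 - (5*u + 0) = 4 - 5*u)
r = 1/3 ≈ 0.33333
1*q(5) + r = 1*(4 - 5*5) + 1/3 = 1*(4 - 25) + 1/3 = 1*(-21) + 1/3 = -21 + 1/3 = -62/3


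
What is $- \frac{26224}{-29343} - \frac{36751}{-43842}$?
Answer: $\frac{742699067}{428818602} \approx 1.732$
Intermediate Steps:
$- \frac{26224}{-29343} - \frac{36751}{-43842} = \left(-26224\right) \left(- \frac{1}{29343}\right) - - \frac{36751}{43842} = \frac{26224}{29343} + \frac{36751}{43842} = \frac{742699067}{428818602}$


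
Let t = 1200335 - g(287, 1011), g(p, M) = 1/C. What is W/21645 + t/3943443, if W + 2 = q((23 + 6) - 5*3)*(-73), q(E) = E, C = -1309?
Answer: 9574534528844/37243591089705 ≈ 0.25708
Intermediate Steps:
g(p, M) = -1/1309 (g(p, M) = 1/(-1309) = -1/1309)
W = -1024 (W = -2 + ((23 + 6) - 5*3)*(-73) = -2 + (29 - 15)*(-73) = -2 + 14*(-73) = -2 - 1022 = -1024)
t = 1571238516/1309 (t = 1200335 - 1*(-1/1309) = 1200335 + 1/1309 = 1571238516/1309 ≈ 1.2003e+6)
W/21645 + t/3943443 = -1024/21645 + (1571238516/1309)/3943443 = -1024*1/21645 + (1571238516/1309)*(1/3943443) = -1024/21645 + 523746172/1720655629 = 9574534528844/37243591089705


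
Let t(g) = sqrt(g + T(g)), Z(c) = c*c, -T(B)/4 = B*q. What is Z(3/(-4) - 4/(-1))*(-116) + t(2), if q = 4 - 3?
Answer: -4901/4 + I*sqrt(6) ≈ -1225.3 + 2.4495*I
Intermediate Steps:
q = 1
T(B) = -4*B
Z(c) = c**2
t(g) = sqrt(3)*sqrt(-g) (t(g) = sqrt(g - 4*g) = sqrt(-3*g) = sqrt(3)*sqrt(-g))
Z(3/(-4) - 4/(-1))*(-116) + t(2) = (3/(-4) - 4/(-1))**2*(-116) + sqrt(3)*sqrt(-1*2) = (3*(-1/4) - 4*(-1))**2*(-116) + sqrt(3)*sqrt(-2) = (-3/4 + 4)**2*(-116) + sqrt(3)*(I*sqrt(2)) = (13/4)**2*(-116) + I*sqrt(6) = (169/16)*(-116) + I*sqrt(6) = -4901/4 + I*sqrt(6)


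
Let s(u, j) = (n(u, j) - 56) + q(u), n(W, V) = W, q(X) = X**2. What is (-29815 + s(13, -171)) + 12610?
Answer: -17079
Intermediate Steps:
s(u, j) = -56 + u + u**2 (s(u, j) = (u - 56) + u**2 = (-56 + u) + u**2 = -56 + u + u**2)
(-29815 + s(13, -171)) + 12610 = (-29815 + (-56 + 13 + 13**2)) + 12610 = (-29815 + (-56 + 13 + 169)) + 12610 = (-29815 + 126) + 12610 = -29689 + 12610 = -17079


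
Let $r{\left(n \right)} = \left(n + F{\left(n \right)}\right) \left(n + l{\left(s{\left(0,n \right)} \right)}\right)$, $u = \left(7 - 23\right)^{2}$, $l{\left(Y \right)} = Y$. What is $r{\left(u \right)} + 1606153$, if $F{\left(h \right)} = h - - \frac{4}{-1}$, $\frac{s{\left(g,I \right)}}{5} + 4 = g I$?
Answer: $1726041$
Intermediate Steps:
$s{\left(g,I \right)} = -20 + 5 I g$ ($s{\left(g,I \right)} = -20 + 5 g I = -20 + 5 I g$)
$u = 256$ ($u = \left(-16\right)^{2} = 256$)
$F{\left(h \right)} = -4 + h$ ($F{\left(h \right)} = h - \left(-4\right) \left(-1\right) = h - 4 = -4 + h$)
$r{\left(n \right)} = \left(-20 + n\right) \left(-4 + 2 n\right)$ ($r{\left(n \right)} = \left(n + \left(-4 + n\right)\right) \left(n + \left(-20 + 5 n 0\right)\right) = \left(-4 + 2 n\right) \left(n + \left(-20 + 0\right)\right) = \left(-4 + 2 n\right) \left(n - 20\right) = \left(-4 + 2 n\right) \left(-20 + n\right) = \left(-20 + n\right) \left(-4 + 2 n\right)$)
$r{\left(u \right)} + 1606153 = \left(80 - 11264 + 2 \cdot 256^{2}\right) + 1606153 = \left(80 - 11264 + 2 \cdot 65536\right) + 1606153 = \left(80 - 11264 + 131072\right) + 1606153 = 119888 + 1606153 = 1726041$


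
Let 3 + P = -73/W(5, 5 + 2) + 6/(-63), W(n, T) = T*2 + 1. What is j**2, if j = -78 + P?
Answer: 81468676/11025 ≈ 7389.4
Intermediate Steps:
W(n, T) = 1 + 2*T (W(n, T) = 2*T + 1 = 1 + 2*T)
P = -836/105 (P = -3 + (-73/(1 + 2*(5 + 2)) + 6/(-63)) = -3 + (-73/(1 + 2*7) + 6*(-1/63)) = -3 + (-73/(1 + 14) - 2/21) = -3 + (-73/15 - 2/21) = -3 - 521/105 = -836/105 ≈ -7.9619)
j = -9026/105 (j = -78 - 836/105 = -9026/105 ≈ -85.962)
j**2 = (-9026/105)**2 = 81468676/11025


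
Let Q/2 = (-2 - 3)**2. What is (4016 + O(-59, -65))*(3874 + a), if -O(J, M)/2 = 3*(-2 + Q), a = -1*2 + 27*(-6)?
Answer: 13830880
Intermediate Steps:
a = -164 (a = -2 - 162 = -164)
Q = 50 (Q = 2*(-2 - 3)**2 = 2*(-5)**2 = 2*25 = 50)
O(J, M) = -288 (O(J, M) = -6*(-2 + 50) = -6*48 = -2*144 = -288)
(4016 + O(-59, -65))*(3874 + a) = (4016 - 288)*(3874 - 164) = 3728*3710 = 13830880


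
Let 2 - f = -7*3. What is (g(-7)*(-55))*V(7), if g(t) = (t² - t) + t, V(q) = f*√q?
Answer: -61985*√7 ≈ -1.6400e+5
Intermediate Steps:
f = 23 (f = 2 - (-7)*3 = 2 - 1*(-21) = 2 + 21 = 23)
V(q) = 23*√q
g(t) = t²
(g(-7)*(-55))*V(7) = ((-7)²*(-55))*(23*√7) = (49*(-55))*(23*√7) = -61985*√7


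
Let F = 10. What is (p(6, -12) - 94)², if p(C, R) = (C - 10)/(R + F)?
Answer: 8464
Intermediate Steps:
p(C, R) = (-10 + C)/(10 + R) (p(C, R) = (C - 10)/(R + 10) = (-10 + C)/(10 + R))
(p(6, -12) - 94)² = ((-10 + 6)/(10 - 12) - 94)² = (-4/(-2) - 94)² = (-½*(-4) - 94)² = (2 - 94)² = (-92)² = 8464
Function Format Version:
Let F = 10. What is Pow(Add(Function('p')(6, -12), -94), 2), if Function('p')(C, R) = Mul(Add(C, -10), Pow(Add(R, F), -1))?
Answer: 8464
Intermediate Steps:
Function('p')(C, R) = Mul(Pow(Add(10, R), -1), Add(-10, C)) (Function('p')(C, R) = Mul(Add(C, -10), Pow(Add(R, 10), -1)) = Mul(Add(-10, C), Pow(Add(10, R), -1)) = Mul(Pow(Add(10, R), -1), Add(-10, C)))
Pow(Add(Function('p')(6, -12), -94), 2) = Pow(Add(Mul(Pow(Add(10, -12), -1), Add(-10, 6)), -94), 2) = Pow(Add(Mul(Pow(-2, -1), -4), -94), 2) = Pow(Add(Mul(Rational(-1, 2), -4), -94), 2) = Pow(Add(2, -94), 2) = Pow(-92, 2) = 8464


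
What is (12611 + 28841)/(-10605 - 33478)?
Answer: -41452/44083 ≈ -0.94032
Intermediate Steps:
(12611 + 28841)/(-10605 - 33478) = 41452/(-44083) = 41452*(-1/44083) = -41452/44083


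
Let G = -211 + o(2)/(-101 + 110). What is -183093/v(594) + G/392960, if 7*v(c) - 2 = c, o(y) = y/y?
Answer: -566592415481/263479680 ≈ -2150.4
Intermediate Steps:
o(y) = 1
v(c) = 2/7 + c/7
G = -1898/9 (G = -211 + 1/(-101 + 110) = -211 + 1/9 = -211 + (⅑)*1 = -211 + ⅑ = -1898/9 ≈ -210.89)
-183093/v(594) + G/392960 = -183093/(2/7 + (⅐)*594) - 1898/9/392960 = -183093/(2/7 + 594/7) - 1898/9*1/392960 = -183093/596/7 - 949/1768320 = -183093*7/596 - 949/1768320 = -1281651/596 - 949/1768320 = -566592415481/263479680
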